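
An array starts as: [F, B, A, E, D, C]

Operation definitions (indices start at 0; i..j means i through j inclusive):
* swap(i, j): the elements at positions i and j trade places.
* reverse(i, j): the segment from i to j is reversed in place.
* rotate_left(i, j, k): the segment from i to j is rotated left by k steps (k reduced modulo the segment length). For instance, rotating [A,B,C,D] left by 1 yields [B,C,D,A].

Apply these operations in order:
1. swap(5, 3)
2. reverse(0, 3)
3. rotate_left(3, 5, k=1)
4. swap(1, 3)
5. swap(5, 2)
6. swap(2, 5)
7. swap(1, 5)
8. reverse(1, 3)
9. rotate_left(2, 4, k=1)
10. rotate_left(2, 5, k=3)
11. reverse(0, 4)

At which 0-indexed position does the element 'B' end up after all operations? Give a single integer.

After 1 (swap(5, 3)): [F, B, A, C, D, E]
After 2 (reverse(0, 3)): [C, A, B, F, D, E]
After 3 (rotate_left(3, 5, k=1)): [C, A, B, D, E, F]
After 4 (swap(1, 3)): [C, D, B, A, E, F]
After 5 (swap(5, 2)): [C, D, F, A, E, B]
After 6 (swap(2, 5)): [C, D, B, A, E, F]
After 7 (swap(1, 5)): [C, F, B, A, E, D]
After 8 (reverse(1, 3)): [C, A, B, F, E, D]
After 9 (rotate_left(2, 4, k=1)): [C, A, F, E, B, D]
After 10 (rotate_left(2, 5, k=3)): [C, A, D, F, E, B]
After 11 (reverse(0, 4)): [E, F, D, A, C, B]

Answer: 5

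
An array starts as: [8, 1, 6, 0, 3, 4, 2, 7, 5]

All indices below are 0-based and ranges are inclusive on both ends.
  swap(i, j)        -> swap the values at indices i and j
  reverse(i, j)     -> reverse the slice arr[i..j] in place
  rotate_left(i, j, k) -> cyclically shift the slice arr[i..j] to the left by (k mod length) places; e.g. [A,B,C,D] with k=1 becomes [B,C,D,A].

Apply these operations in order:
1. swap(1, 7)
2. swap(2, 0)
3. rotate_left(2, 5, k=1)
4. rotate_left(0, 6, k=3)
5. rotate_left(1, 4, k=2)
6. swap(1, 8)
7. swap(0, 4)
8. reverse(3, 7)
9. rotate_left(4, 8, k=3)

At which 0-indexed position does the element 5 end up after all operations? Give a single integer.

After 1 (swap(1, 7)): [8, 7, 6, 0, 3, 4, 2, 1, 5]
After 2 (swap(2, 0)): [6, 7, 8, 0, 3, 4, 2, 1, 5]
After 3 (rotate_left(2, 5, k=1)): [6, 7, 0, 3, 4, 8, 2, 1, 5]
After 4 (rotate_left(0, 6, k=3)): [3, 4, 8, 2, 6, 7, 0, 1, 5]
After 5 (rotate_left(1, 4, k=2)): [3, 2, 6, 4, 8, 7, 0, 1, 5]
After 6 (swap(1, 8)): [3, 5, 6, 4, 8, 7, 0, 1, 2]
After 7 (swap(0, 4)): [8, 5, 6, 4, 3, 7, 0, 1, 2]
After 8 (reverse(3, 7)): [8, 5, 6, 1, 0, 7, 3, 4, 2]
After 9 (rotate_left(4, 8, k=3)): [8, 5, 6, 1, 4, 2, 0, 7, 3]

Answer: 1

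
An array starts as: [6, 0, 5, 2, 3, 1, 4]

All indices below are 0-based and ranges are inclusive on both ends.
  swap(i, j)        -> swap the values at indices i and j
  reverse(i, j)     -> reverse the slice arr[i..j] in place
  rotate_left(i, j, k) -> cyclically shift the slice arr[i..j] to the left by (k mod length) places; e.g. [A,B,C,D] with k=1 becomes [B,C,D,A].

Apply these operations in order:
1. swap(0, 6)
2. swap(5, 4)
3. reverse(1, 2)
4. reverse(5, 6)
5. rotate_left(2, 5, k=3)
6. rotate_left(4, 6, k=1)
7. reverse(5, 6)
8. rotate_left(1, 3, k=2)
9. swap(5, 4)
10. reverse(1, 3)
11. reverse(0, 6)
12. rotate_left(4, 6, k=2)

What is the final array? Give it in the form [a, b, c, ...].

Answer: [3, 1, 2, 0, 4, 5, 6]

Derivation:
After 1 (swap(0, 6)): [4, 0, 5, 2, 3, 1, 6]
After 2 (swap(5, 4)): [4, 0, 5, 2, 1, 3, 6]
After 3 (reverse(1, 2)): [4, 5, 0, 2, 1, 3, 6]
After 4 (reverse(5, 6)): [4, 5, 0, 2, 1, 6, 3]
After 5 (rotate_left(2, 5, k=3)): [4, 5, 6, 0, 2, 1, 3]
After 6 (rotate_left(4, 6, k=1)): [4, 5, 6, 0, 1, 3, 2]
After 7 (reverse(5, 6)): [4, 5, 6, 0, 1, 2, 3]
After 8 (rotate_left(1, 3, k=2)): [4, 0, 5, 6, 1, 2, 3]
After 9 (swap(5, 4)): [4, 0, 5, 6, 2, 1, 3]
After 10 (reverse(1, 3)): [4, 6, 5, 0, 2, 1, 3]
After 11 (reverse(0, 6)): [3, 1, 2, 0, 5, 6, 4]
After 12 (rotate_left(4, 6, k=2)): [3, 1, 2, 0, 4, 5, 6]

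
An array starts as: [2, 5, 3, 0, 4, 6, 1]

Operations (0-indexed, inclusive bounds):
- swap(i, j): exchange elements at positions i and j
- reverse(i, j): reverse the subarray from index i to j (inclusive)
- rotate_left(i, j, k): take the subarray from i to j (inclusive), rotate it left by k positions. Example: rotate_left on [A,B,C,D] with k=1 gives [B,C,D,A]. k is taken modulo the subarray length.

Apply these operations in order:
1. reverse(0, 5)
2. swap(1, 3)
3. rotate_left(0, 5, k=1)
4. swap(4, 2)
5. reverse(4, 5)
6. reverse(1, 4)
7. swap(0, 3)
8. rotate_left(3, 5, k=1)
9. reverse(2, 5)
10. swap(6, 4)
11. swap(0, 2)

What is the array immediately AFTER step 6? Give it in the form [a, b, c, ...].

Answer: [3, 6, 5, 2, 0, 4, 1]

Derivation:
After 1 (reverse(0, 5)): [6, 4, 0, 3, 5, 2, 1]
After 2 (swap(1, 3)): [6, 3, 0, 4, 5, 2, 1]
After 3 (rotate_left(0, 5, k=1)): [3, 0, 4, 5, 2, 6, 1]
After 4 (swap(4, 2)): [3, 0, 2, 5, 4, 6, 1]
After 5 (reverse(4, 5)): [3, 0, 2, 5, 6, 4, 1]
After 6 (reverse(1, 4)): [3, 6, 5, 2, 0, 4, 1]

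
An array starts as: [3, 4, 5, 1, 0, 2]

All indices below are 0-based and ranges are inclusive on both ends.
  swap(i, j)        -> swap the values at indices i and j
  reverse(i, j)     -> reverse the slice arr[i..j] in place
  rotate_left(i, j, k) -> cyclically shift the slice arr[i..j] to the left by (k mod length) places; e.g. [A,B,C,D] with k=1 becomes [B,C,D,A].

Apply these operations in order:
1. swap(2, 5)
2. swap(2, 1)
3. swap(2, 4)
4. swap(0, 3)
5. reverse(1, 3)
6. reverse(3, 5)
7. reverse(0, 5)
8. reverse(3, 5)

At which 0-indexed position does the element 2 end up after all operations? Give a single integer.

Answer: 0

Derivation:
After 1 (swap(2, 5)): [3, 4, 2, 1, 0, 5]
After 2 (swap(2, 1)): [3, 2, 4, 1, 0, 5]
After 3 (swap(2, 4)): [3, 2, 0, 1, 4, 5]
After 4 (swap(0, 3)): [1, 2, 0, 3, 4, 5]
After 5 (reverse(1, 3)): [1, 3, 0, 2, 4, 5]
After 6 (reverse(3, 5)): [1, 3, 0, 5, 4, 2]
After 7 (reverse(0, 5)): [2, 4, 5, 0, 3, 1]
After 8 (reverse(3, 5)): [2, 4, 5, 1, 3, 0]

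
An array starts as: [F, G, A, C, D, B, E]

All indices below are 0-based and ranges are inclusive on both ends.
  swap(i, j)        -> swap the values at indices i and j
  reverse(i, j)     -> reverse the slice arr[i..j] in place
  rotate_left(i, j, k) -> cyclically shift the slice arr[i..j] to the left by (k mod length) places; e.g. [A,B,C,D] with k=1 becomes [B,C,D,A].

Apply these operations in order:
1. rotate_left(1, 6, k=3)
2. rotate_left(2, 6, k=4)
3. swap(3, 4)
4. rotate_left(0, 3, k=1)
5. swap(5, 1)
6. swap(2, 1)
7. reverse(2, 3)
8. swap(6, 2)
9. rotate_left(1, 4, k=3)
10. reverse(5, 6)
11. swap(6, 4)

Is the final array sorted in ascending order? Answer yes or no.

After 1 (rotate_left(1, 6, k=3)): [F, D, B, E, G, A, C]
After 2 (rotate_left(2, 6, k=4)): [F, D, C, B, E, G, A]
After 3 (swap(3, 4)): [F, D, C, E, B, G, A]
After 4 (rotate_left(0, 3, k=1)): [D, C, E, F, B, G, A]
After 5 (swap(5, 1)): [D, G, E, F, B, C, A]
After 6 (swap(2, 1)): [D, E, G, F, B, C, A]
After 7 (reverse(2, 3)): [D, E, F, G, B, C, A]
After 8 (swap(6, 2)): [D, E, A, G, B, C, F]
After 9 (rotate_left(1, 4, k=3)): [D, B, E, A, G, C, F]
After 10 (reverse(5, 6)): [D, B, E, A, G, F, C]
After 11 (swap(6, 4)): [D, B, E, A, C, F, G]

Answer: no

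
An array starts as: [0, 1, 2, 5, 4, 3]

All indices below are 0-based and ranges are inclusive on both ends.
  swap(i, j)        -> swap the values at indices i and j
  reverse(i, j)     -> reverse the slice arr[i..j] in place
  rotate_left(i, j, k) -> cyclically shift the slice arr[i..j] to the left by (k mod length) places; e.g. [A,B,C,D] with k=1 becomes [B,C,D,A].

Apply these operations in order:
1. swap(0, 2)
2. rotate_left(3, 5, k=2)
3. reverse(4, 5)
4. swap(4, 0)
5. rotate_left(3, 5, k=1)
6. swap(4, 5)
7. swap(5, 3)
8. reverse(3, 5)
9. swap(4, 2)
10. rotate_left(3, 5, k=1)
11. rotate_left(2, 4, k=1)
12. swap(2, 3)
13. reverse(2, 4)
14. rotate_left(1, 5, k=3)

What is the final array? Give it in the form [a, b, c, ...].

Answer: [4, 5, 2, 1, 3, 0]

Derivation:
After 1 (swap(0, 2)): [2, 1, 0, 5, 4, 3]
After 2 (rotate_left(3, 5, k=2)): [2, 1, 0, 3, 5, 4]
After 3 (reverse(4, 5)): [2, 1, 0, 3, 4, 5]
After 4 (swap(4, 0)): [4, 1, 0, 3, 2, 5]
After 5 (rotate_left(3, 5, k=1)): [4, 1, 0, 2, 5, 3]
After 6 (swap(4, 5)): [4, 1, 0, 2, 3, 5]
After 7 (swap(5, 3)): [4, 1, 0, 5, 3, 2]
After 8 (reverse(3, 5)): [4, 1, 0, 2, 3, 5]
After 9 (swap(4, 2)): [4, 1, 3, 2, 0, 5]
After 10 (rotate_left(3, 5, k=1)): [4, 1, 3, 0, 5, 2]
After 11 (rotate_left(2, 4, k=1)): [4, 1, 0, 5, 3, 2]
After 12 (swap(2, 3)): [4, 1, 5, 0, 3, 2]
After 13 (reverse(2, 4)): [4, 1, 3, 0, 5, 2]
After 14 (rotate_left(1, 5, k=3)): [4, 5, 2, 1, 3, 0]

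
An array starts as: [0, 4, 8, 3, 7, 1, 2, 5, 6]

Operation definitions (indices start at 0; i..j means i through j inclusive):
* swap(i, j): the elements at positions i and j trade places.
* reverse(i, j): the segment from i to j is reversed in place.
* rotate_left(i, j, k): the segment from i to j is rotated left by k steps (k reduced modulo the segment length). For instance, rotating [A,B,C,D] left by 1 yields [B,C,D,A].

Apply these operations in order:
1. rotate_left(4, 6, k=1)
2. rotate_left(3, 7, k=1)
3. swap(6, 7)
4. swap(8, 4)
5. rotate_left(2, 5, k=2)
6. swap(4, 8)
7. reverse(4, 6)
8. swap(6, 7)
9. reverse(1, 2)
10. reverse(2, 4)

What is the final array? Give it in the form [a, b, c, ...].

Answer: [0, 6, 3, 7, 4, 1, 5, 2, 8]

Derivation:
After 1 (rotate_left(4, 6, k=1)): [0, 4, 8, 3, 1, 2, 7, 5, 6]
After 2 (rotate_left(3, 7, k=1)): [0, 4, 8, 1, 2, 7, 5, 3, 6]
After 3 (swap(6, 7)): [0, 4, 8, 1, 2, 7, 3, 5, 6]
After 4 (swap(8, 4)): [0, 4, 8, 1, 6, 7, 3, 5, 2]
After 5 (rotate_left(2, 5, k=2)): [0, 4, 6, 7, 8, 1, 3, 5, 2]
After 6 (swap(4, 8)): [0, 4, 6, 7, 2, 1, 3, 5, 8]
After 7 (reverse(4, 6)): [0, 4, 6, 7, 3, 1, 2, 5, 8]
After 8 (swap(6, 7)): [0, 4, 6, 7, 3, 1, 5, 2, 8]
After 9 (reverse(1, 2)): [0, 6, 4, 7, 3, 1, 5, 2, 8]
After 10 (reverse(2, 4)): [0, 6, 3, 7, 4, 1, 5, 2, 8]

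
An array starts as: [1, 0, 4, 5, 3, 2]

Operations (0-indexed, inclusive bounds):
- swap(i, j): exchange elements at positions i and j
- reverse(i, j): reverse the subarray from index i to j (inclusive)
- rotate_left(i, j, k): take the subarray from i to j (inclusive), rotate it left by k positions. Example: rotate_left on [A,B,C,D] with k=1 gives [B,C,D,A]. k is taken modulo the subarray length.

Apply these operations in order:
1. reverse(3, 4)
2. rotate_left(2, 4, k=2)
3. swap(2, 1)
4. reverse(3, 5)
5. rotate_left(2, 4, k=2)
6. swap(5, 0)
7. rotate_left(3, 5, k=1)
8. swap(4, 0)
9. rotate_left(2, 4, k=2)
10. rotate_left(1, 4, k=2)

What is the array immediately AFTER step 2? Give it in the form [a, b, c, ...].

After 1 (reverse(3, 4)): [1, 0, 4, 3, 5, 2]
After 2 (rotate_left(2, 4, k=2)): [1, 0, 5, 4, 3, 2]

Answer: [1, 0, 5, 4, 3, 2]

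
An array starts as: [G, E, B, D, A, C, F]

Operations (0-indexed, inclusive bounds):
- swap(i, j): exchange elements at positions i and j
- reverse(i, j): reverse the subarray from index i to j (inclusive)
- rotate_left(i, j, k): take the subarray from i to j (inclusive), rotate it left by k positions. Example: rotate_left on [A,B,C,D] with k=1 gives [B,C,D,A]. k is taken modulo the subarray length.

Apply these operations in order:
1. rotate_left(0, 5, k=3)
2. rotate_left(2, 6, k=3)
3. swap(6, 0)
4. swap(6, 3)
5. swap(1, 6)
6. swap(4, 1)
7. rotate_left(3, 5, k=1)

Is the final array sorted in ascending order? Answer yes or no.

Answer: no

Derivation:
After 1 (rotate_left(0, 5, k=3)): [D, A, C, G, E, B, F]
After 2 (rotate_left(2, 6, k=3)): [D, A, B, F, C, G, E]
After 3 (swap(6, 0)): [E, A, B, F, C, G, D]
After 4 (swap(6, 3)): [E, A, B, D, C, G, F]
After 5 (swap(1, 6)): [E, F, B, D, C, G, A]
After 6 (swap(4, 1)): [E, C, B, D, F, G, A]
After 7 (rotate_left(3, 5, k=1)): [E, C, B, F, G, D, A]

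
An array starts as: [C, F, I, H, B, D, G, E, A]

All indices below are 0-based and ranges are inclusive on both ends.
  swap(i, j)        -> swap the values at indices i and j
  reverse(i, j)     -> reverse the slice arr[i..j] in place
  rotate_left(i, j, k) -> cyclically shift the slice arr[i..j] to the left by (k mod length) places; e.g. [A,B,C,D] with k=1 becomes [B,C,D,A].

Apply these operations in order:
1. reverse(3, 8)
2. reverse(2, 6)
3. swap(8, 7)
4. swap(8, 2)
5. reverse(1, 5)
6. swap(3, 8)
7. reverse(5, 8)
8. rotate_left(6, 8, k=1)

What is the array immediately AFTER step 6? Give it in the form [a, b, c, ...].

Answer: [C, A, E, D, B, F, I, H, G]

Derivation:
After 1 (reverse(3, 8)): [C, F, I, A, E, G, D, B, H]
After 2 (reverse(2, 6)): [C, F, D, G, E, A, I, B, H]
After 3 (swap(8, 7)): [C, F, D, G, E, A, I, H, B]
After 4 (swap(8, 2)): [C, F, B, G, E, A, I, H, D]
After 5 (reverse(1, 5)): [C, A, E, G, B, F, I, H, D]
After 6 (swap(3, 8)): [C, A, E, D, B, F, I, H, G]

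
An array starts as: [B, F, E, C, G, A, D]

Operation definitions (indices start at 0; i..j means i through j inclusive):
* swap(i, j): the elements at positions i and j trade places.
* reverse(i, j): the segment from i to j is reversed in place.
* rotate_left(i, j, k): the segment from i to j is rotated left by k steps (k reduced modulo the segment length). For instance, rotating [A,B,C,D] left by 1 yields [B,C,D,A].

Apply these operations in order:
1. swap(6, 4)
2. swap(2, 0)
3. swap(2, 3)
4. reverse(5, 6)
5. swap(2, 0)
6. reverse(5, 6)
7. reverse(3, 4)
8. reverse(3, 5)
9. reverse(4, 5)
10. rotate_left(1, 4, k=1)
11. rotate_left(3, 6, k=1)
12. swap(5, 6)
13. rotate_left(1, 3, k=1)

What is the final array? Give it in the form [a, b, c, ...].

Answer: [C, A, F, E, B, D, G]

Derivation:
After 1 (swap(6, 4)): [B, F, E, C, D, A, G]
After 2 (swap(2, 0)): [E, F, B, C, D, A, G]
After 3 (swap(2, 3)): [E, F, C, B, D, A, G]
After 4 (reverse(5, 6)): [E, F, C, B, D, G, A]
After 5 (swap(2, 0)): [C, F, E, B, D, G, A]
After 6 (reverse(5, 6)): [C, F, E, B, D, A, G]
After 7 (reverse(3, 4)): [C, F, E, D, B, A, G]
After 8 (reverse(3, 5)): [C, F, E, A, B, D, G]
After 9 (reverse(4, 5)): [C, F, E, A, D, B, G]
After 10 (rotate_left(1, 4, k=1)): [C, E, A, D, F, B, G]
After 11 (rotate_left(3, 6, k=1)): [C, E, A, F, B, G, D]
After 12 (swap(5, 6)): [C, E, A, F, B, D, G]
After 13 (rotate_left(1, 3, k=1)): [C, A, F, E, B, D, G]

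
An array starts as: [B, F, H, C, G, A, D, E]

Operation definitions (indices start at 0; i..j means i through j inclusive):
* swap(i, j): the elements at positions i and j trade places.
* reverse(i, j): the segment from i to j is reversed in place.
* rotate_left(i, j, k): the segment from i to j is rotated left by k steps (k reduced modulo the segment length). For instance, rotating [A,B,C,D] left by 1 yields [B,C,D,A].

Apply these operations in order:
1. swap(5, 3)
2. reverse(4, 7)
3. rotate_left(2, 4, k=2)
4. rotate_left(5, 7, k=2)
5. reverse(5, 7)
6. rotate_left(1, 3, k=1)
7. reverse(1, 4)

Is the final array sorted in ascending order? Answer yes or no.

Answer: no

Derivation:
After 1 (swap(5, 3)): [B, F, H, A, G, C, D, E]
After 2 (reverse(4, 7)): [B, F, H, A, E, D, C, G]
After 3 (rotate_left(2, 4, k=2)): [B, F, E, H, A, D, C, G]
After 4 (rotate_left(5, 7, k=2)): [B, F, E, H, A, G, D, C]
After 5 (reverse(5, 7)): [B, F, E, H, A, C, D, G]
After 6 (rotate_left(1, 3, k=1)): [B, E, H, F, A, C, D, G]
After 7 (reverse(1, 4)): [B, A, F, H, E, C, D, G]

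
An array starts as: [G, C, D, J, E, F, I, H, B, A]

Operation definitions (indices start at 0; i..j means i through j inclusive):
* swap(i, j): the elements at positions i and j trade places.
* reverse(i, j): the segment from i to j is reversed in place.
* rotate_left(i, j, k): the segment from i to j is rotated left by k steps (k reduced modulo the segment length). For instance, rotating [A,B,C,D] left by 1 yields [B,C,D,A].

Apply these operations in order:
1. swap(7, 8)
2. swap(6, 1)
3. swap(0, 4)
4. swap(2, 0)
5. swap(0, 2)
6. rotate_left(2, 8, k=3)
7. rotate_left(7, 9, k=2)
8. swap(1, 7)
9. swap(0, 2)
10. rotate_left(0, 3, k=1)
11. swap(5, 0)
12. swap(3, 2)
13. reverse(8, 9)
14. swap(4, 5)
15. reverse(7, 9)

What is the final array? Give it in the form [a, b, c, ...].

After 1 (swap(7, 8)): [G, C, D, J, E, F, I, B, H, A]
After 2 (swap(6, 1)): [G, I, D, J, E, F, C, B, H, A]
After 3 (swap(0, 4)): [E, I, D, J, G, F, C, B, H, A]
After 4 (swap(2, 0)): [D, I, E, J, G, F, C, B, H, A]
After 5 (swap(0, 2)): [E, I, D, J, G, F, C, B, H, A]
After 6 (rotate_left(2, 8, k=3)): [E, I, F, C, B, H, D, J, G, A]
After 7 (rotate_left(7, 9, k=2)): [E, I, F, C, B, H, D, A, J, G]
After 8 (swap(1, 7)): [E, A, F, C, B, H, D, I, J, G]
After 9 (swap(0, 2)): [F, A, E, C, B, H, D, I, J, G]
After 10 (rotate_left(0, 3, k=1)): [A, E, C, F, B, H, D, I, J, G]
After 11 (swap(5, 0)): [H, E, C, F, B, A, D, I, J, G]
After 12 (swap(3, 2)): [H, E, F, C, B, A, D, I, J, G]
After 13 (reverse(8, 9)): [H, E, F, C, B, A, D, I, G, J]
After 14 (swap(4, 5)): [H, E, F, C, A, B, D, I, G, J]
After 15 (reverse(7, 9)): [H, E, F, C, A, B, D, J, G, I]

Answer: [H, E, F, C, A, B, D, J, G, I]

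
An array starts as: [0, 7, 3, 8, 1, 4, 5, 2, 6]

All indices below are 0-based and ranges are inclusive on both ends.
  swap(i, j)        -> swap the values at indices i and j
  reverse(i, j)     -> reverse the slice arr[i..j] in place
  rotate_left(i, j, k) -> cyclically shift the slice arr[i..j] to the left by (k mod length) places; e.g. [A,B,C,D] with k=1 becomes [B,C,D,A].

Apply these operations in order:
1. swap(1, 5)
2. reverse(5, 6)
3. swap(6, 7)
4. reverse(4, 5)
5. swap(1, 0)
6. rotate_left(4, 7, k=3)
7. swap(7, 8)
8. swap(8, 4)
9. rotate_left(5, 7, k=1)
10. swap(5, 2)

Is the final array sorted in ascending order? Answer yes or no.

After 1 (swap(1, 5)): [0, 4, 3, 8, 1, 7, 5, 2, 6]
After 2 (reverse(5, 6)): [0, 4, 3, 8, 1, 5, 7, 2, 6]
After 3 (swap(6, 7)): [0, 4, 3, 8, 1, 5, 2, 7, 6]
After 4 (reverse(4, 5)): [0, 4, 3, 8, 5, 1, 2, 7, 6]
After 5 (swap(1, 0)): [4, 0, 3, 8, 5, 1, 2, 7, 6]
After 6 (rotate_left(4, 7, k=3)): [4, 0, 3, 8, 7, 5, 1, 2, 6]
After 7 (swap(7, 8)): [4, 0, 3, 8, 7, 5, 1, 6, 2]
After 8 (swap(8, 4)): [4, 0, 3, 8, 2, 5, 1, 6, 7]
After 9 (rotate_left(5, 7, k=1)): [4, 0, 3, 8, 2, 1, 6, 5, 7]
After 10 (swap(5, 2)): [4, 0, 1, 8, 2, 3, 6, 5, 7]

Answer: no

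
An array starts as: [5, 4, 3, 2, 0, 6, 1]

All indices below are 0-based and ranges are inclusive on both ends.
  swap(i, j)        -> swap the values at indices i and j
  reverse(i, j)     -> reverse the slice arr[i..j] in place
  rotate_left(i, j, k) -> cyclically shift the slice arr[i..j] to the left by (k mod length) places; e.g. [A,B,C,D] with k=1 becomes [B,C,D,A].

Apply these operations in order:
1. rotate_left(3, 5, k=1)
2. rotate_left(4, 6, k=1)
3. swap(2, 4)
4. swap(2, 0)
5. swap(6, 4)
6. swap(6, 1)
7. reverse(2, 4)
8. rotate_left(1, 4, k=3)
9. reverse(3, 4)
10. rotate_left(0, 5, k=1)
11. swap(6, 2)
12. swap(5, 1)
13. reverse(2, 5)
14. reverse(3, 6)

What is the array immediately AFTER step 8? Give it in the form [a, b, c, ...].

Answer: [2, 5, 3, 6, 0, 1, 4]

Derivation:
After 1 (rotate_left(3, 5, k=1)): [5, 4, 3, 0, 6, 2, 1]
After 2 (rotate_left(4, 6, k=1)): [5, 4, 3, 0, 2, 1, 6]
After 3 (swap(2, 4)): [5, 4, 2, 0, 3, 1, 6]
After 4 (swap(2, 0)): [2, 4, 5, 0, 3, 1, 6]
After 5 (swap(6, 4)): [2, 4, 5, 0, 6, 1, 3]
After 6 (swap(6, 1)): [2, 3, 5, 0, 6, 1, 4]
After 7 (reverse(2, 4)): [2, 3, 6, 0, 5, 1, 4]
After 8 (rotate_left(1, 4, k=3)): [2, 5, 3, 6, 0, 1, 4]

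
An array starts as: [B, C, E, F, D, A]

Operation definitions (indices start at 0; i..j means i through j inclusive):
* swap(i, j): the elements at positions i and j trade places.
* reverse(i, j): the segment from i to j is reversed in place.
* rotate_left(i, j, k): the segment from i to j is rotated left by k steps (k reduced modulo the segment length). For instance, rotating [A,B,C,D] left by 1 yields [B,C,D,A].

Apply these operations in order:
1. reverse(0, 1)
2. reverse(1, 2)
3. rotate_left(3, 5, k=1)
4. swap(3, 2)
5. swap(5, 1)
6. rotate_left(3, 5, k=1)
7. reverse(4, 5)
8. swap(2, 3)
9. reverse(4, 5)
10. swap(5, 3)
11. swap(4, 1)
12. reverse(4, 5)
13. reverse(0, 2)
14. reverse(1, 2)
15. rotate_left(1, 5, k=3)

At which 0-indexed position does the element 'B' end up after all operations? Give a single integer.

After 1 (reverse(0, 1)): [C, B, E, F, D, A]
After 2 (reverse(1, 2)): [C, E, B, F, D, A]
After 3 (rotate_left(3, 5, k=1)): [C, E, B, D, A, F]
After 4 (swap(3, 2)): [C, E, D, B, A, F]
After 5 (swap(5, 1)): [C, F, D, B, A, E]
After 6 (rotate_left(3, 5, k=1)): [C, F, D, A, E, B]
After 7 (reverse(4, 5)): [C, F, D, A, B, E]
After 8 (swap(2, 3)): [C, F, A, D, B, E]
After 9 (reverse(4, 5)): [C, F, A, D, E, B]
After 10 (swap(5, 3)): [C, F, A, B, E, D]
After 11 (swap(4, 1)): [C, E, A, B, F, D]
After 12 (reverse(4, 5)): [C, E, A, B, D, F]
After 13 (reverse(0, 2)): [A, E, C, B, D, F]
After 14 (reverse(1, 2)): [A, C, E, B, D, F]
After 15 (rotate_left(1, 5, k=3)): [A, D, F, C, E, B]

Answer: 5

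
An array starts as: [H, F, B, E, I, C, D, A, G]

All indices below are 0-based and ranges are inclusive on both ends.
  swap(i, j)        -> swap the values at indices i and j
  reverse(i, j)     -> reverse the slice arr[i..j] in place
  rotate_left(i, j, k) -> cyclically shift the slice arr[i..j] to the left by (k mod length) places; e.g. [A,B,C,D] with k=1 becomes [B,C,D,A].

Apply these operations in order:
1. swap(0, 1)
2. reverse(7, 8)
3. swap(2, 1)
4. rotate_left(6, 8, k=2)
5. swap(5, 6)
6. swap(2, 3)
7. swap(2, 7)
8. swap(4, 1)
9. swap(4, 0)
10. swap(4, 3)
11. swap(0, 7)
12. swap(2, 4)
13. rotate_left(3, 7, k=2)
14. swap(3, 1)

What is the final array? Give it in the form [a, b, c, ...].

After 1 (swap(0, 1)): [F, H, B, E, I, C, D, A, G]
After 2 (reverse(7, 8)): [F, H, B, E, I, C, D, G, A]
After 3 (swap(2, 1)): [F, B, H, E, I, C, D, G, A]
After 4 (rotate_left(6, 8, k=2)): [F, B, H, E, I, C, A, D, G]
After 5 (swap(5, 6)): [F, B, H, E, I, A, C, D, G]
After 6 (swap(2, 3)): [F, B, E, H, I, A, C, D, G]
After 7 (swap(2, 7)): [F, B, D, H, I, A, C, E, G]
After 8 (swap(4, 1)): [F, I, D, H, B, A, C, E, G]
After 9 (swap(4, 0)): [B, I, D, H, F, A, C, E, G]
After 10 (swap(4, 3)): [B, I, D, F, H, A, C, E, G]
After 11 (swap(0, 7)): [E, I, D, F, H, A, C, B, G]
After 12 (swap(2, 4)): [E, I, H, F, D, A, C, B, G]
After 13 (rotate_left(3, 7, k=2)): [E, I, H, A, C, B, F, D, G]
After 14 (swap(3, 1)): [E, A, H, I, C, B, F, D, G]

Answer: [E, A, H, I, C, B, F, D, G]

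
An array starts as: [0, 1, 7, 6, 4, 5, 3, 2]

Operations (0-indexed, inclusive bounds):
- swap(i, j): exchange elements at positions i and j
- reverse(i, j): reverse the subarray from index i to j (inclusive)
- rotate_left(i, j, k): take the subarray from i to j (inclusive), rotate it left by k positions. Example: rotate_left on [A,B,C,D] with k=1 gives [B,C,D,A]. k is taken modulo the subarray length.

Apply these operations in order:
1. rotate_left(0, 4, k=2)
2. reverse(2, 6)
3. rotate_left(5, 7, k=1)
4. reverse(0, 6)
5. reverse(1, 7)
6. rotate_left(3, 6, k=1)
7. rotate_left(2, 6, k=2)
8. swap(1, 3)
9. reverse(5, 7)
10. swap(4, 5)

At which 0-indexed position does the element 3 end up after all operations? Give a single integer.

After 1 (rotate_left(0, 4, k=2)): [7, 6, 4, 0, 1, 5, 3, 2]
After 2 (reverse(2, 6)): [7, 6, 3, 5, 1, 0, 4, 2]
After 3 (rotate_left(5, 7, k=1)): [7, 6, 3, 5, 1, 4, 2, 0]
After 4 (reverse(0, 6)): [2, 4, 1, 5, 3, 6, 7, 0]
After 5 (reverse(1, 7)): [2, 0, 7, 6, 3, 5, 1, 4]
After 6 (rotate_left(3, 6, k=1)): [2, 0, 7, 3, 5, 1, 6, 4]
After 7 (rotate_left(2, 6, k=2)): [2, 0, 5, 1, 6, 7, 3, 4]
After 8 (swap(1, 3)): [2, 1, 5, 0, 6, 7, 3, 4]
After 9 (reverse(5, 7)): [2, 1, 5, 0, 6, 4, 3, 7]
After 10 (swap(4, 5)): [2, 1, 5, 0, 4, 6, 3, 7]

Answer: 6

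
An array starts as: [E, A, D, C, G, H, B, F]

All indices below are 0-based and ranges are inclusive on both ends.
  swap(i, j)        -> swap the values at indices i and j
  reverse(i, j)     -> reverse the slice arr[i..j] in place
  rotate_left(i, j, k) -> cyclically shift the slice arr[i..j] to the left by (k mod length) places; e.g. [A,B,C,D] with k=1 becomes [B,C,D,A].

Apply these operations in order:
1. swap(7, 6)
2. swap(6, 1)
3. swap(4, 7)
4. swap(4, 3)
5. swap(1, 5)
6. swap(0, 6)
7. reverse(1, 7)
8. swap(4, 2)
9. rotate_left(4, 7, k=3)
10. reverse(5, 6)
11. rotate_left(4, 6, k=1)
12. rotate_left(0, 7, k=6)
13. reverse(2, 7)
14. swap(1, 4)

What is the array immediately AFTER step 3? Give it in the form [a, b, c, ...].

After 1 (swap(7, 6)): [E, A, D, C, G, H, F, B]
After 2 (swap(6, 1)): [E, F, D, C, G, H, A, B]
After 3 (swap(4, 7)): [E, F, D, C, B, H, A, G]

Answer: [E, F, D, C, B, H, A, G]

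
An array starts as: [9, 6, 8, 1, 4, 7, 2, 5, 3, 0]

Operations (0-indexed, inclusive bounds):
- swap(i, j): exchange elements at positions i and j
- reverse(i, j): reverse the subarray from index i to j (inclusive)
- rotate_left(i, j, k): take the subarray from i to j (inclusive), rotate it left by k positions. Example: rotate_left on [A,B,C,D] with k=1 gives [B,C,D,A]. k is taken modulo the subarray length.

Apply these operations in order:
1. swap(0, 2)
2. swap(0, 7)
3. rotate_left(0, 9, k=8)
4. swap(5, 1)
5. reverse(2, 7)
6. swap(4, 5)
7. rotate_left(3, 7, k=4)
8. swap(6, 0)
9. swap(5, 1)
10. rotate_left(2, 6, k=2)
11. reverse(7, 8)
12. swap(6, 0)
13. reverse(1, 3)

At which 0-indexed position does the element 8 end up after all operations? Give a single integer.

Answer: 9

Derivation:
After 1 (swap(0, 2)): [8, 6, 9, 1, 4, 7, 2, 5, 3, 0]
After 2 (swap(0, 7)): [5, 6, 9, 1, 4, 7, 2, 8, 3, 0]
After 3 (rotate_left(0, 9, k=8)): [3, 0, 5, 6, 9, 1, 4, 7, 2, 8]
After 4 (swap(5, 1)): [3, 1, 5, 6, 9, 0, 4, 7, 2, 8]
After 5 (reverse(2, 7)): [3, 1, 7, 4, 0, 9, 6, 5, 2, 8]
After 6 (swap(4, 5)): [3, 1, 7, 4, 9, 0, 6, 5, 2, 8]
After 7 (rotate_left(3, 7, k=4)): [3, 1, 7, 5, 4, 9, 0, 6, 2, 8]
After 8 (swap(6, 0)): [0, 1, 7, 5, 4, 9, 3, 6, 2, 8]
After 9 (swap(5, 1)): [0, 9, 7, 5, 4, 1, 3, 6, 2, 8]
After 10 (rotate_left(2, 6, k=2)): [0, 9, 4, 1, 3, 7, 5, 6, 2, 8]
After 11 (reverse(7, 8)): [0, 9, 4, 1, 3, 7, 5, 2, 6, 8]
After 12 (swap(6, 0)): [5, 9, 4, 1, 3, 7, 0, 2, 6, 8]
After 13 (reverse(1, 3)): [5, 1, 4, 9, 3, 7, 0, 2, 6, 8]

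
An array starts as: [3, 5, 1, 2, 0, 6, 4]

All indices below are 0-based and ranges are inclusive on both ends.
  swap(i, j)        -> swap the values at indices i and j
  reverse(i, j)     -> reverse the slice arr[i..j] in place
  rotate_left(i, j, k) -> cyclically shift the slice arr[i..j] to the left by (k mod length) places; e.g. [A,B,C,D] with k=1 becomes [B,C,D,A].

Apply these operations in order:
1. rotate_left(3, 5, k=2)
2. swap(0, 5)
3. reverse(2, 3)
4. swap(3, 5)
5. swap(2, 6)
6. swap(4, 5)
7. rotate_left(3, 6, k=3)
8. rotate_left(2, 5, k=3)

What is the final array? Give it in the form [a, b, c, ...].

After 1 (rotate_left(3, 5, k=2)): [3, 5, 1, 6, 2, 0, 4]
After 2 (swap(0, 5)): [0, 5, 1, 6, 2, 3, 4]
After 3 (reverse(2, 3)): [0, 5, 6, 1, 2, 3, 4]
After 4 (swap(3, 5)): [0, 5, 6, 3, 2, 1, 4]
After 5 (swap(2, 6)): [0, 5, 4, 3, 2, 1, 6]
After 6 (swap(4, 5)): [0, 5, 4, 3, 1, 2, 6]
After 7 (rotate_left(3, 6, k=3)): [0, 5, 4, 6, 3, 1, 2]
After 8 (rotate_left(2, 5, k=3)): [0, 5, 1, 4, 6, 3, 2]

Answer: [0, 5, 1, 4, 6, 3, 2]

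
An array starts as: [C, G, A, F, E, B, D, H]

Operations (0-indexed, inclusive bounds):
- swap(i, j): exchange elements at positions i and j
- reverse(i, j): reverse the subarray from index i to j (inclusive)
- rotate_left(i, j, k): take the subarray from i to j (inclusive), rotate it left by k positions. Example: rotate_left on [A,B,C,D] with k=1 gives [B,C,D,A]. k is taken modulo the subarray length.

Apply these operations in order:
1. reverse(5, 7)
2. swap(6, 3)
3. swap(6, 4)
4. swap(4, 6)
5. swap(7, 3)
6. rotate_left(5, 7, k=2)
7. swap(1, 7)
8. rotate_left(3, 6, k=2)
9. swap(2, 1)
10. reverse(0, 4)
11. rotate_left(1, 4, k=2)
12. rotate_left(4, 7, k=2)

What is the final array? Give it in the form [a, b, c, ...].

Answer: [H, A, C, D, E, G, F, B]

Derivation:
After 1 (reverse(5, 7)): [C, G, A, F, E, H, D, B]
After 2 (swap(6, 3)): [C, G, A, D, E, H, F, B]
After 3 (swap(6, 4)): [C, G, A, D, F, H, E, B]
After 4 (swap(4, 6)): [C, G, A, D, E, H, F, B]
After 5 (swap(7, 3)): [C, G, A, B, E, H, F, D]
After 6 (rotate_left(5, 7, k=2)): [C, G, A, B, E, D, H, F]
After 7 (swap(1, 7)): [C, F, A, B, E, D, H, G]
After 8 (rotate_left(3, 6, k=2)): [C, F, A, D, H, B, E, G]
After 9 (swap(2, 1)): [C, A, F, D, H, B, E, G]
After 10 (reverse(0, 4)): [H, D, F, A, C, B, E, G]
After 11 (rotate_left(1, 4, k=2)): [H, A, C, D, F, B, E, G]
After 12 (rotate_left(4, 7, k=2)): [H, A, C, D, E, G, F, B]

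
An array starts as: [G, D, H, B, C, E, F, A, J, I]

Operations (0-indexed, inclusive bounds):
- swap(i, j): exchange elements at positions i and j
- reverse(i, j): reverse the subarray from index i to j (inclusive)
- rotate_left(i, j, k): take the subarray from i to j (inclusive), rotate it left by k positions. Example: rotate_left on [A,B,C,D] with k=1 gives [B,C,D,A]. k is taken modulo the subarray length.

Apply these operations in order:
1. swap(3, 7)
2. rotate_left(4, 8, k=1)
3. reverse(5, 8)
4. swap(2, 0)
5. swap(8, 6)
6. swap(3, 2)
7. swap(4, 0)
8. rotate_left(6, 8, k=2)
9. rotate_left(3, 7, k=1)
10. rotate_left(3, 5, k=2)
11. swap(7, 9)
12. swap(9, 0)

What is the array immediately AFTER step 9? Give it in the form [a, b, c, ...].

Answer: [E, D, A, H, C, J, F, G, B, I]

Derivation:
After 1 (swap(3, 7)): [G, D, H, A, C, E, F, B, J, I]
After 2 (rotate_left(4, 8, k=1)): [G, D, H, A, E, F, B, J, C, I]
After 3 (reverse(5, 8)): [G, D, H, A, E, C, J, B, F, I]
After 4 (swap(2, 0)): [H, D, G, A, E, C, J, B, F, I]
After 5 (swap(8, 6)): [H, D, G, A, E, C, F, B, J, I]
After 6 (swap(3, 2)): [H, D, A, G, E, C, F, B, J, I]
After 7 (swap(4, 0)): [E, D, A, G, H, C, F, B, J, I]
After 8 (rotate_left(6, 8, k=2)): [E, D, A, G, H, C, J, F, B, I]
After 9 (rotate_left(3, 7, k=1)): [E, D, A, H, C, J, F, G, B, I]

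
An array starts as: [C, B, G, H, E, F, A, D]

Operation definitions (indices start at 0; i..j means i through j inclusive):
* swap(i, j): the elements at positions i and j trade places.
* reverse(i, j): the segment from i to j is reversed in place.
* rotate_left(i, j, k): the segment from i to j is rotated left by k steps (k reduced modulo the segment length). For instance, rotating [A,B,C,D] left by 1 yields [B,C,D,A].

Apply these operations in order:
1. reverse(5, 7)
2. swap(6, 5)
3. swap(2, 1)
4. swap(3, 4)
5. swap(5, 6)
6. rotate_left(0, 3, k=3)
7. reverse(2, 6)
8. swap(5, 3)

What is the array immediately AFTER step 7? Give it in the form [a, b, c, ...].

After 1 (reverse(5, 7)): [C, B, G, H, E, D, A, F]
After 2 (swap(6, 5)): [C, B, G, H, E, A, D, F]
After 3 (swap(2, 1)): [C, G, B, H, E, A, D, F]
After 4 (swap(3, 4)): [C, G, B, E, H, A, D, F]
After 5 (swap(5, 6)): [C, G, B, E, H, D, A, F]
After 6 (rotate_left(0, 3, k=3)): [E, C, G, B, H, D, A, F]
After 7 (reverse(2, 6)): [E, C, A, D, H, B, G, F]

Answer: [E, C, A, D, H, B, G, F]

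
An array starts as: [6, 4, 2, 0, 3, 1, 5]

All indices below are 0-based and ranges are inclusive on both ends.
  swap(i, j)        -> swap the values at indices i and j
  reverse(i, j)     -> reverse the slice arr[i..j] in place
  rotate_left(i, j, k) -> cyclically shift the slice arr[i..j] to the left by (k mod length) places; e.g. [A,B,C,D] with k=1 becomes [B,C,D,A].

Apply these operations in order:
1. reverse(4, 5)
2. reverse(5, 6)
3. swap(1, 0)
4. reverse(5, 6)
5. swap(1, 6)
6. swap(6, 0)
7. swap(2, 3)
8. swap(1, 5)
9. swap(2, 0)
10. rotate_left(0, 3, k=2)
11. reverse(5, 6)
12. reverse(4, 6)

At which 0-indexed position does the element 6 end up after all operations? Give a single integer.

After 1 (reverse(4, 5)): [6, 4, 2, 0, 1, 3, 5]
After 2 (reverse(5, 6)): [6, 4, 2, 0, 1, 5, 3]
After 3 (swap(1, 0)): [4, 6, 2, 0, 1, 5, 3]
After 4 (reverse(5, 6)): [4, 6, 2, 0, 1, 3, 5]
After 5 (swap(1, 6)): [4, 5, 2, 0, 1, 3, 6]
After 6 (swap(6, 0)): [6, 5, 2, 0, 1, 3, 4]
After 7 (swap(2, 3)): [6, 5, 0, 2, 1, 3, 4]
After 8 (swap(1, 5)): [6, 3, 0, 2, 1, 5, 4]
After 9 (swap(2, 0)): [0, 3, 6, 2, 1, 5, 4]
After 10 (rotate_left(0, 3, k=2)): [6, 2, 0, 3, 1, 5, 4]
After 11 (reverse(5, 6)): [6, 2, 0, 3, 1, 4, 5]
After 12 (reverse(4, 6)): [6, 2, 0, 3, 5, 4, 1]

Answer: 0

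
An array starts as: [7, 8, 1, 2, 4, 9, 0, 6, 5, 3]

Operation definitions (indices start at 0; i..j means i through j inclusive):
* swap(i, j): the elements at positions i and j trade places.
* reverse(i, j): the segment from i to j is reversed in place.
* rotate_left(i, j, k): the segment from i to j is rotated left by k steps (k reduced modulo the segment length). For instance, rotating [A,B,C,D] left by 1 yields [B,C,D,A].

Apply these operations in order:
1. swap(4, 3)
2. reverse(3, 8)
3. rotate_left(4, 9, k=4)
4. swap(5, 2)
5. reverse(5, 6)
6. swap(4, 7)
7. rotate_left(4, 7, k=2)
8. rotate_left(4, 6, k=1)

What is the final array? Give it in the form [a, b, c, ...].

Answer: [7, 8, 3, 5, 4, 0, 1, 6, 9, 2]

Derivation:
After 1 (swap(4, 3)): [7, 8, 1, 4, 2, 9, 0, 6, 5, 3]
After 2 (reverse(3, 8)): [7, 8, 1, 5, 6, 0, 9, 2, 4, 3]
After 3 (rotate_left(4, 9, k=4)): [7, 8, 1, 5, 4, 3, 6, 0, 9, 2]
After 4 (swap(5, 2)): [7, 8, 3, 5, 4, 1, 6, 0, 9, 2]
After 5 (reverse(5, 6)): [7, 8, 3, 5, 4, 6, 1, 0, 9, 2]
After 6 (swap(4, 7)): [7, 8, 3, 5, 0, 6, 1, 4, 9, 2]
After 7 (rotate_left(4, 7, k=2)): [7, 8, 3, 5, 1, 4, 0, 6, 9, 2]
After 8 (rotate_left(4, 6, k=1)): [7, 8, 3, 5, 4, 0, 1, 6, 9, 2]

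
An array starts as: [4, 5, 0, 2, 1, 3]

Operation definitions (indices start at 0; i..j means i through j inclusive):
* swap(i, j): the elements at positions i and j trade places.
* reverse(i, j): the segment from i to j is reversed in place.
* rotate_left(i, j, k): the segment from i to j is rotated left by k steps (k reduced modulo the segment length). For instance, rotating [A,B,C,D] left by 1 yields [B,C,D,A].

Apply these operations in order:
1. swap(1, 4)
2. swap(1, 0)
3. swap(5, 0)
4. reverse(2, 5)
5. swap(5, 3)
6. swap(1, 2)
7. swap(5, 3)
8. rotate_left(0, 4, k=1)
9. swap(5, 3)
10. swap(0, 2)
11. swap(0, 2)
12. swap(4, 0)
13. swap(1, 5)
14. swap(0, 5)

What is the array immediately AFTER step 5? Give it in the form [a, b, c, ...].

Answer: [3, 4, 1, 0, 2, 5]

Derivation:
After 1 (swap(1, 4)): [4, 1, 0, 2, 5, 3]
After 2 (swap(1, 0)): [1, 4, 0, 2, 5, 3]
After 3 (swap(5, 0)): [3, 4, 0, 2, 5, 1]
After 4 (reverse(2, 5)): [3, 4, 1, 5, 2, 0]
After 5 (swap(5, 3)): [3, 4, 1, 0, 2, 5]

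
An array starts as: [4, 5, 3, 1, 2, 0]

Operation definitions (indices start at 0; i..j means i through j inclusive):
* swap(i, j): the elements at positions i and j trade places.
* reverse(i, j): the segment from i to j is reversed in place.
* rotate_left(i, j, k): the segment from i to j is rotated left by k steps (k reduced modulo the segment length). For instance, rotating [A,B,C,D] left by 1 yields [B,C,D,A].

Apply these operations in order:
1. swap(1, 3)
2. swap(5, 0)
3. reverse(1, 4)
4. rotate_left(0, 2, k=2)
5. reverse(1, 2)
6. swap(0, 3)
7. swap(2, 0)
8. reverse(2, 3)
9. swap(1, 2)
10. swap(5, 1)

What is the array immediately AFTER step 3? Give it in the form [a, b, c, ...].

After 1 (swap(1, 3)): [4, 1, 3, 5, 2, 0]
After 2 (swap(5, 0)): [0, 1, 3, 5, 2, 4]
After 3 (reverse(1, 4)): [0, 2, 5, 3, 1, 4]

Answer: [0, 2, 5, 3, 1, 4]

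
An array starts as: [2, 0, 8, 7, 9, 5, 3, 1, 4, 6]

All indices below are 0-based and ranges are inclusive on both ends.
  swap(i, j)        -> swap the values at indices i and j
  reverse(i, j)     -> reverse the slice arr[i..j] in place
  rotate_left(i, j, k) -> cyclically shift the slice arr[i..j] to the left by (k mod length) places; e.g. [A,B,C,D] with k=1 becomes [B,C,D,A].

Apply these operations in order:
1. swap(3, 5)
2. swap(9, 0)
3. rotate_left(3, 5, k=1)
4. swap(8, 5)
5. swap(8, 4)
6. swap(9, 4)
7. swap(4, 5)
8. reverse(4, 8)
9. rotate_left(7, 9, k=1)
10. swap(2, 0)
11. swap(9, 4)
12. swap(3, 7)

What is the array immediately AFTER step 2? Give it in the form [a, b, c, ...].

After 1 (swap(3, 5)): [2, 0, 8, 5, 9, 7, 3, 1, 4, 6]
After 2 (swap(9, 0)): [6, 0, 8, 5, 9, 7, 3, 1, 4, 2]

Answer: [6, 0, 8, 5, 9, 7, 3, 1, 4, 2]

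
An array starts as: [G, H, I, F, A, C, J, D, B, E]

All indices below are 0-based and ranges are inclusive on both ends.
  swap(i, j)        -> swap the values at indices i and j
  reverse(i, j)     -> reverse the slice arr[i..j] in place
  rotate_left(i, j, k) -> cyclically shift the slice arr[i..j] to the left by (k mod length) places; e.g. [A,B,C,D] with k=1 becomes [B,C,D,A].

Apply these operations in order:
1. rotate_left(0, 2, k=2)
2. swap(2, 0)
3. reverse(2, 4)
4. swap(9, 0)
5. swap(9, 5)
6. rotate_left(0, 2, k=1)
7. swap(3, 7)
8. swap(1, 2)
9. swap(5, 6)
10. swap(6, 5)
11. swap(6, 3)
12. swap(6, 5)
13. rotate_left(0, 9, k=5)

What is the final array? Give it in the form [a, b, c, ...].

After 1 (rotate_left(0, 2, k=2)): [I, G, H, F, A, C, J, D, B, E]
After 2 (swap(2, 0)): [H, G, I, F, A, C, J, D, B, E]
After 3 (reverse(2, 4)): [H, G, A, F, I, C, J, D, B, E]
After 4 (swap(9, 0)): [E, G, A, F, I, C, J, D, B, H]
After 5 (swap(9, 5)): [E, G, A, F, I, H, J, D, B, C]
After 6 (rotate_left(0, 2, k=1)): [G, A, E, F, I, H, J, D, B, C]
After 7 (swap(3, 7)): [G, A, E, D, I, H, J, F, B, C]
After 8 (swap(1, 2)): [G, E, A, D, I, H, J, F, B, C]
After 9 (swap(5, 6)): [G, E, A, D, I, J, H, F, B, C]
After 10 (swap(6, 5)): [G, E, A, D, I, H, J, F, B, C]
After 11 (swap(6, 3)): [G, E, A, J, I, H, D, F, B, C]
After 12 (swap(6, 5)): [G, E, A, J, I, D, H, F, B, C]
After 13 (rotate_left(0, 9, k=5)): [D, H, F, B, C, G, E, A, J, I]

Answer: [D, H, F, B, C, G, E, A, J, I]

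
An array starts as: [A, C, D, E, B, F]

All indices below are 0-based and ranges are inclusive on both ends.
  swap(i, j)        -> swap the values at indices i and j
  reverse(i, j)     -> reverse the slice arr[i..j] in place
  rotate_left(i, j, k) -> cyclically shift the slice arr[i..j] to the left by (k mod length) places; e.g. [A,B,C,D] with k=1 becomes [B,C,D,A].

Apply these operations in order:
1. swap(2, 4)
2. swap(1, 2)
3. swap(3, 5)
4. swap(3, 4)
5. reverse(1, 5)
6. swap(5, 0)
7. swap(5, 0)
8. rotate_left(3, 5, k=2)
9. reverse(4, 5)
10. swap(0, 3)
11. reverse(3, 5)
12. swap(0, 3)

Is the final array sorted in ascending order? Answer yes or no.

Answer: no

Derivation:
After 1 (swap(2, 4)): [A, C, B, E, D, F]
After 2 (swap(1, 2)): [A, B, C, E, D, F]
After 3 (swap(3, 5)): [A, B, C, F, D, E]
After 4 (swap(3, 4)): [A, B, C, D, F, E]
After 5 (reverse(1, 5)): [A, E, F, D, C, B]
After 6 (swap(5, 0)): [B, E, F, D, C, A]
After 7 (swap(5, 0)): [A, E, F, D, C, B]
After 8 (rotate_left(3, 5, k=2)): [A, E, F, B, D, C]
After 9 (reverse(4, 5)): [A, E, F, B, C, D]
After 10 (swap(0, 3)): [B, E, F, A, C, D]
After 11 (reverse(3, 5)): [B, E, F, D, C, A]
After 12 (swap(0, 3)): [D, E, F, B, C, A]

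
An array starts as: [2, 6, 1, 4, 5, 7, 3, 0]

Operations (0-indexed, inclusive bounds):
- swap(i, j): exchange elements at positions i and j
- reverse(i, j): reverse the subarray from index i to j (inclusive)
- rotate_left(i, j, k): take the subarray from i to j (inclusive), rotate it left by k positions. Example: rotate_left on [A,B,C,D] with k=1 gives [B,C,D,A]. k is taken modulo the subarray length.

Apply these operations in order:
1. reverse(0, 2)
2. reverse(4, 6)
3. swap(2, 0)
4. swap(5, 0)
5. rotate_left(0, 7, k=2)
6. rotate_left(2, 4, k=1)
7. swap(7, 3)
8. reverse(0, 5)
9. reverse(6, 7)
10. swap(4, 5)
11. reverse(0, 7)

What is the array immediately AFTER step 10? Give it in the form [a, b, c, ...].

Answer: [0, 3, 6, 2, 1, 4, 5, 7]

Derivation:
After 1 (reverse(0, 2)): [1, 6, 2, 4, 5, 7, 3, 0]
After 2 (reverse(4, 6)): [1, 6, 2, 4, 3, 7, 5, 0]
After 3 (swap(2, 0)): [2, 6, 1, 4, 3, 7, 5, 0]
After 4 (swap(5, 0)): [7, 6, 1, 4, 3, 2, 5, 0]
After 5 (rotate_left(0, 7, k=2)): [1, 4, 3, 2, 5, 0, 7, 6]
After 6 (rotate_left(2, 4, k=1)): [1, 4, 2, 5, 3, 0, 7, 6]
After 7 (swap(7, 3)): [1, 4, 2, 6, 3, 0, 7, 5]
After 8 (reverse(0, 5)): [0, 3, 6, 2, 4, 1, 7, 5]
After 9 (reverse(6, 7)): [0, 3, 6, 2, 4, 1, 5, 7]
After 10 (swap(4, 5)): [0, 3, 6, 2, 1, 4, 5, 7]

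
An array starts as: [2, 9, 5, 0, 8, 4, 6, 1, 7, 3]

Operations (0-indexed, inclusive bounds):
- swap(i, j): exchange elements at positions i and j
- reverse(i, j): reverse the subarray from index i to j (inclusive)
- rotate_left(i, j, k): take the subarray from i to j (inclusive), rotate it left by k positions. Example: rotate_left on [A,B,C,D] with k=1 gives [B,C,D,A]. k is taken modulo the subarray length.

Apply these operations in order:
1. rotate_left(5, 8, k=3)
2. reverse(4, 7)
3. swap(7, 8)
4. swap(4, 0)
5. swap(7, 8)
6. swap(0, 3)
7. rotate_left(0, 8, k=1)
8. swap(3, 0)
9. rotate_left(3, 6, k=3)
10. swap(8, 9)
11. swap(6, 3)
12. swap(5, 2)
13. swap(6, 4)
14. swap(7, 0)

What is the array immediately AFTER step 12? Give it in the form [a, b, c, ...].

After 1 (rotate_left(5, 8, k=3)): [2, 9, 5, 0, 8, 7, 4, 6, 1, 3]
After 2 (reverse(4, 7)): [2, 9, 5, 0, 6, 4, 7, 8, 1, 3]
After 3 (swap(7, 8)): [2, 9, 5, 0, 6, 4, 7, 1, 8, 3]
After 4 (swap(4, 0)): [6, 9, 5, 0, 2, 4, 7, 1, 8, 3]
After 5 (swap(7, 8)): [6, 9, 5, 0, 2, 4, 7, 8, 1, 3]
After 6 (swap(0, 3)): [0, 9, 5, 6, 2, 4, 7, 8, 1, 3]
After 7 (rotate_left(0, 8, k=1)): [9, 5, 6, 2, 4, 7, 8, 1, 0, 3]
After 8 (swap(3, 0)): [2, 5, 6, 9, 4, 7, 8, 1, 0, 3]
After 9 (rotate_left(3, 6, k=3)): [2, 5, 6, 8, 9, 4, 7, 1, 0, 3]
After 10 (swap(8, 9)): [2, 5, 6, 8, 9, 4, 7, 1, 3, 0]
After 11 (swap(6, 3)): [2, 5, 6, 7, 9, 4, 8, 1, 3, 0]
After 12 (swap(5, 2)): [2, 5, 4, 7, 9, 6, 8, 1, 3, 0]

Answer: [2, 5, 4, 7, 9, 6, 8, 1, 3, 0]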